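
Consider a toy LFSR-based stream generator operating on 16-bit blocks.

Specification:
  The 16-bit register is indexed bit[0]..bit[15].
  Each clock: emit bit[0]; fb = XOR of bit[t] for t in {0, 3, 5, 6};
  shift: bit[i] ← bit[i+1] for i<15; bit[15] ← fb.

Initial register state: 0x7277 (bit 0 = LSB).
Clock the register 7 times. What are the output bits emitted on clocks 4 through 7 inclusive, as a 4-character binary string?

0111

reg_0 = 0x7277
clock 1: out=1, reg = 0xB93B
clock 2: out=1, reg = 0xDC9D
clock 3: out=1, reg = 0x6E4E
clock 4: out=0, reg = 0x3727
clock 5: out=1, reg = 0x1B93
clock 6: out=1, reg = 0x8DC9
clock 7: out=1, reg = 0xC6E4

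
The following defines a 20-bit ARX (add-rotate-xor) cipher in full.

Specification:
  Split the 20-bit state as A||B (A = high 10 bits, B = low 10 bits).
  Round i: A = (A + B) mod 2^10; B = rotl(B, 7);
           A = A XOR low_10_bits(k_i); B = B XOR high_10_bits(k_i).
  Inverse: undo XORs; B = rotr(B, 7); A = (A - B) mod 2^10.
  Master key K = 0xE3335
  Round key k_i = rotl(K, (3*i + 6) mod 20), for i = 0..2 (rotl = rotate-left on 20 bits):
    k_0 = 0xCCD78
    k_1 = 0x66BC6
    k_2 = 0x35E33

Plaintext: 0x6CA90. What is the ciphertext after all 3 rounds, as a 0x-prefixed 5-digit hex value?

0xB83F9

s_0 = plaintext = 0x6CA90
s_1 = Round(s_0, k_0) = 0x4EB61
s_2 = Round(s_1, k_1) = 0xD7576
s_3 = Round(s_2, k_2) = 0xB83F9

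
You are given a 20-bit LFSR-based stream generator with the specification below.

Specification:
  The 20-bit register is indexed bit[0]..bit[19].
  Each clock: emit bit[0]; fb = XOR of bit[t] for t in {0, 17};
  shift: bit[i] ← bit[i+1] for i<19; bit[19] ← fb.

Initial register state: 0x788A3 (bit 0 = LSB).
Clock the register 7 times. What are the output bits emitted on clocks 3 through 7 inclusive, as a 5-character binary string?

00010

reg_0 = 0x788A3
clock 1: out=1, reg = 0x3C451
clock 2: out=1, reg = 0x1E228
clock 3: out=0, reg = 0x0F114
clock 4: out=0, reg = 0x0788A
clock 5: out=0, reg = 0x03C45
clock 6: out=1, reg = 0x81E22
clock 7: out=0, reg = 0x40F11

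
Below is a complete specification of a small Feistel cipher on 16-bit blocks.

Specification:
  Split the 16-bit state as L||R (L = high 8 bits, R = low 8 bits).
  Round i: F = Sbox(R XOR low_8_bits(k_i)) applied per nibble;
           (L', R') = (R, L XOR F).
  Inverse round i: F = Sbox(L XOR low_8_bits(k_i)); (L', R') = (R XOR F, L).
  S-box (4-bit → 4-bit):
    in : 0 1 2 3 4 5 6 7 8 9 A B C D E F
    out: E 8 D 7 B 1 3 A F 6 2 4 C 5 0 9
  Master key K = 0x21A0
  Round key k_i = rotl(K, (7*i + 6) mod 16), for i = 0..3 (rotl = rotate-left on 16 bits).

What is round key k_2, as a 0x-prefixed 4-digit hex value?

K = 0x21A0
k_0 = rotl(K, (7*0+6) mod 16) = rotl(K, 6) = 0x6808
k_1 = rotl(K, (7*1+6) mod 16) = rotl(K, 13) = 0x0434
k_2 = rotl(K, (7*2+6) mod 16) = rotl(K, 4) = 0x1A02

0x1A02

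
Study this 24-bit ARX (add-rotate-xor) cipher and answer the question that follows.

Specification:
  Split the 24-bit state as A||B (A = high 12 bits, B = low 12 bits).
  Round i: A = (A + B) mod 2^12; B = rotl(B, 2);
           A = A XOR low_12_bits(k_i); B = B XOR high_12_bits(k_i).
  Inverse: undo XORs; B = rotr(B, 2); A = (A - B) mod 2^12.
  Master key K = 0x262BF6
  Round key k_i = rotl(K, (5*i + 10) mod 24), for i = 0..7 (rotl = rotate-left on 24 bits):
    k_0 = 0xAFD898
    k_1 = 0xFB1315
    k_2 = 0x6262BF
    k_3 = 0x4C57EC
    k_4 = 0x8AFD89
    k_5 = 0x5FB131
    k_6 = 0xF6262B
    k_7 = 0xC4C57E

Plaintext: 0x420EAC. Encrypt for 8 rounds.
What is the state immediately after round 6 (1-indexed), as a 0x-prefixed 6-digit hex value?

0x2FCB61

s_0 = plaintext = 0x420EAC
s_1 = Round(s_0, k_0) = 0xA5404E
s_2 = Round(s_1, k_1) = 0x9B7E89
s_3 = Round(s_2, k_2) = 0xAFFC01
s_4 = Round(s_3, k_3) = 0x0EC4C2
s_5 = Round(s_4, k_4) = 0x827BA6
s_6 = Round(s_5, k_5) = 0x2FCB61
s_7 = Round(s_6, k_6) = 0x8762E4
s_8 = Round(s_7, k_7) = 0xE247DC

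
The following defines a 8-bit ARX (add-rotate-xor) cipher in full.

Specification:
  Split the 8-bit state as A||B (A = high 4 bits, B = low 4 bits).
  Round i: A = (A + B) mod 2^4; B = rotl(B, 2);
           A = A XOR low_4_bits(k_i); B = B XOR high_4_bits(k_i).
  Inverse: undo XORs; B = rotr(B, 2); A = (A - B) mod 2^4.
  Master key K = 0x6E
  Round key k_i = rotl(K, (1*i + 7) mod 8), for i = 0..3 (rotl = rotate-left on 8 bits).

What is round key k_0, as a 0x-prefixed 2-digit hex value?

0x37

K = 0x6E
k_0 = rotl(K, (1*0+7) mod 8) = rotl(K, 7) = 0x37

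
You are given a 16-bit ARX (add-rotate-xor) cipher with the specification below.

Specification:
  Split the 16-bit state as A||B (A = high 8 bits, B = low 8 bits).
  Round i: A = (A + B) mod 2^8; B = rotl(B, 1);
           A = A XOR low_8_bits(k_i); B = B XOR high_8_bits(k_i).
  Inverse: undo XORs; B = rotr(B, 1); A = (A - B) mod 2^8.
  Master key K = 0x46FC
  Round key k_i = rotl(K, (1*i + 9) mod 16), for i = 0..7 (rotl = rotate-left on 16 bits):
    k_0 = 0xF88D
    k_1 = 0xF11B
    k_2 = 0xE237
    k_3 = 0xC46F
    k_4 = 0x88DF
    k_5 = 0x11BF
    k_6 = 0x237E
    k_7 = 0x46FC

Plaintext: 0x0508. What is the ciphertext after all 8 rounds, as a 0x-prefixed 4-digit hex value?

0x1618

s_0 = plaintext = 0x0508
s_1 = Round(s_0, k_0) = 0x80E8
s_2 = Round(s_1, k_1) = 0x7320
s_3 = Round(s_2, k_2) = 0xA4A2
s_4 = Round(s_3, k_3) = 0x2981
s_5 = Round(s_4, k_4) = 0x758B
s_6 = Round(s_5, k_5) = 0xBF06
s_7 = Round(s_6, k_6) = 0xBB2F
s_8 = Round(s_7, k_7) = 0x1618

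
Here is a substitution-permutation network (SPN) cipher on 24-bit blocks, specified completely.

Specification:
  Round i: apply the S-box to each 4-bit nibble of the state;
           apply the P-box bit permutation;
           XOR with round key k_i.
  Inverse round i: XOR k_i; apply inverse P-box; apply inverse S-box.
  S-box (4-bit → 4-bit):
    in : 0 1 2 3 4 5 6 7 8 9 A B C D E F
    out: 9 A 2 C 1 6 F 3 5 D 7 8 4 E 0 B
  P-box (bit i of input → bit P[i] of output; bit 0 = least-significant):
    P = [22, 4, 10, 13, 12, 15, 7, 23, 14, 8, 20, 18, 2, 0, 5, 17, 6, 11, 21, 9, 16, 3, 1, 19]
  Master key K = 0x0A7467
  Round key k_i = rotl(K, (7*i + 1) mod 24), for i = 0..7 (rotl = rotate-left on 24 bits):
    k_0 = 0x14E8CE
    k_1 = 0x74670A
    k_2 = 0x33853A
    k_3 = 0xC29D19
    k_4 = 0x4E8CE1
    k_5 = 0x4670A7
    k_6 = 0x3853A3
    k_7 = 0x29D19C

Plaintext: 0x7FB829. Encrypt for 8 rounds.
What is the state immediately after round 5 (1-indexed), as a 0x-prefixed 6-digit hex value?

s_0 = plaintext = 0x7FB829
s_1 = Round(s_0, k_0) = 0x470686
s_2 = Round(s_1, k_1) = 0x231ADE
s_3 = Round(s_2, k_2) = 0x8146B3
s_4 = Round(s_3, k_3) = 0x57F21F
s_5 = Round(s_4, k_4) = 0x8C25BE
s_6 = Round(s_5, k_5) = 0xF771A4
s_7 = Round(s_6, k_6) = 0x75CA6E
s_8 = Round(s_7, k_7) = 0x980834

0x8C25BE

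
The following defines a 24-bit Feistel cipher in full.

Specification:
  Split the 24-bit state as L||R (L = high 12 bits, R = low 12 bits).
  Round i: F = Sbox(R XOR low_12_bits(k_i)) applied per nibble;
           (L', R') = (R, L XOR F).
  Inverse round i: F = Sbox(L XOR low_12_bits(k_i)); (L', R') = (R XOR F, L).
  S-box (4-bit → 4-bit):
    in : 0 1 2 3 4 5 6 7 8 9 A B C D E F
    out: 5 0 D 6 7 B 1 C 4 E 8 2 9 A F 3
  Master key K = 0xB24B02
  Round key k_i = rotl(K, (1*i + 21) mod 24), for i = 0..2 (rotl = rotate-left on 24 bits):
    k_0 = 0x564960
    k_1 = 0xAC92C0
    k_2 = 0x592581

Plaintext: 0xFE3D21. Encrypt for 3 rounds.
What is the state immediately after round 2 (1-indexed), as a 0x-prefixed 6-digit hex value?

s_0 = plaintext = 0xFE3D21
s_1 = Round(s_0, k_0) = 0xD21893
s_2 = Round(s_1, k_1) = 0x893597
s_3 = Round(s_2, k_2) = 0x597D92

0x893597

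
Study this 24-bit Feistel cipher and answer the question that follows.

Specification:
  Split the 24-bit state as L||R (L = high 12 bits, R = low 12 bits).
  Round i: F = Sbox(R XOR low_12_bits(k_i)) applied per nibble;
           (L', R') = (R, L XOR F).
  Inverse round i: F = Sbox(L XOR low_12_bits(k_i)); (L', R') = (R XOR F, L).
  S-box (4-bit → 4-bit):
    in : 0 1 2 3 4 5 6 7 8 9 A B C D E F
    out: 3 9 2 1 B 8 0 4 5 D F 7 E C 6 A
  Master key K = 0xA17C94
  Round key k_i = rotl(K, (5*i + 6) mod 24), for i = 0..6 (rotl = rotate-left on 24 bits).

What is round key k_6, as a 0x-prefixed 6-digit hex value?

0xC94A17

K = 0xA17C94
k_0 = rotl(K, (5*0+6) mod 24) = rotl(K, 6) = 0x5F2528
k_1 = rotl(K, (5*1+6) mod 24) = rotl(K, 11) = 0xE4A50B
k_2 = rotl(K, (5*2+6) mod 24) = rotl(K, 16) = 0x94A17C
k_3 = rotl(K, (5*3+6) mod 24) = rotl(K, 21) = 0x942F92
k_4 = rotl(K, (5*4+6) mod 24) = rotl(K, 2) = 0x85F252
k_5 = rotl(K, (5*5+6) mod 24) = rotl(K, 7) = 0xBE4A50
k_6 = rotl(K, (5*6+6) mod 24) = rotl(K, 12) = 0xC94A17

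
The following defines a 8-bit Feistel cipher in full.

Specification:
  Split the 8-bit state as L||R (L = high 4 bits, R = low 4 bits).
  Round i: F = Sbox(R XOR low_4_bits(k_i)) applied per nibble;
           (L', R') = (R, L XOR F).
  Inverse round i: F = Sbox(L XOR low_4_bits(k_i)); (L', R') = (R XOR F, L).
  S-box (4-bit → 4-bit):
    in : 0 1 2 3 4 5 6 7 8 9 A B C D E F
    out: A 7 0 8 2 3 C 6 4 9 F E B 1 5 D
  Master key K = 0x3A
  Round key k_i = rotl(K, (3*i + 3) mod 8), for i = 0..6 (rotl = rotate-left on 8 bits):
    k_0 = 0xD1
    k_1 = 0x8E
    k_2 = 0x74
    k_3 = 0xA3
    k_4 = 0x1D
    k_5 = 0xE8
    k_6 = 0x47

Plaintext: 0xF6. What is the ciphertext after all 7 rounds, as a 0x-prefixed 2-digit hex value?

0xB9

s_0 = plaintext = 0xF6
s_1 = Round(s_0, k_0) = 0x69
s_2 = Round(s_1, k_1) = 0x90
s_3 = Round(s_2, k_2) = 0x0B
s_4 = Round(s_3, k_3) = 0xB4
s_5 = Round(s_4, k_4) = 0x42
s_6 = Round(s_5, k_5) = 0x2B
s_7 = Round(s_6, k_6) = 0xB9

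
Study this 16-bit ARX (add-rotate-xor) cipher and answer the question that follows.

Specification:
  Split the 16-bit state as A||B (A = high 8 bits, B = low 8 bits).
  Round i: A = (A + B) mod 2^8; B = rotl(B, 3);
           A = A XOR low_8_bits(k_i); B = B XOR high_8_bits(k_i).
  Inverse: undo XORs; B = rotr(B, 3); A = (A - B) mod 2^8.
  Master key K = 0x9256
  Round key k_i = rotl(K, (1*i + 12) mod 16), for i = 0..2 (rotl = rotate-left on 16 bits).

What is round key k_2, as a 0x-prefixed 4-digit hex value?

0xA495

K = 0x9256
k_0 = rotl(K, (1*0+12) mod 16) = rotl(K, 12) = 0x6925
k_1 = rotl(K, (1*1+12) mod 16) = rotl(K, 13) = 0xD24A
k_2 = rotl(K, (1*2+12) mod 16) = rotl(K, 14) = 0xA495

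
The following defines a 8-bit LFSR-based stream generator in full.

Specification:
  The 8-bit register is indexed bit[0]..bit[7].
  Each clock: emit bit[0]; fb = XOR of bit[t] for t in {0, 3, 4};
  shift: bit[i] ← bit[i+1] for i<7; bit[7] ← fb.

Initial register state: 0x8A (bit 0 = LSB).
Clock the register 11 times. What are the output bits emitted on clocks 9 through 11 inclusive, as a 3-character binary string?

110

reg_0 = 0x8A
clock 1: out=0, reg = 0xC5
clock 2: out=1, reg = 0xE2
clock 3: out=0, reg = 0x71
clock 4: out=1, reg = 0x38
clock 5: out=0, reg = 0x1C
clock 6: out=0, reg = 0x0E
clock 7: out=0, reg = 0x87
clock 8: out=1, reg = 0xC3
clock 9: out=1, reg = 0xE1
clock 10: out=1, reg = 0xF0
clock 11: out=0, reg = 0xF8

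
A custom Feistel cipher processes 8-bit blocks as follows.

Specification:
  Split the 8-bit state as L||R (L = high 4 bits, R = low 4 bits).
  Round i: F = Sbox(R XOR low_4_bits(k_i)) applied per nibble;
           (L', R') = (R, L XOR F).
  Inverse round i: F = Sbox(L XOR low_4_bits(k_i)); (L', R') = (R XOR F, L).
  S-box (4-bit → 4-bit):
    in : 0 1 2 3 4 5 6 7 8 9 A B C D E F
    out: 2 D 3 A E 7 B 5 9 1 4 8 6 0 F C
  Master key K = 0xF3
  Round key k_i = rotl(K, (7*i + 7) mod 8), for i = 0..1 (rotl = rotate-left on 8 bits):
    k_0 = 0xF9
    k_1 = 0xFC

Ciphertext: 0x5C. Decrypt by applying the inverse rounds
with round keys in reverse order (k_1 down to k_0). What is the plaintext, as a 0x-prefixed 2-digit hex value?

0xBD

s_0 = ciphertext = 0x5C
s_1 = InvRound(s_0, k_1) = 0xD5
s_2 = InvRound(s_1, k_0) = 0xBD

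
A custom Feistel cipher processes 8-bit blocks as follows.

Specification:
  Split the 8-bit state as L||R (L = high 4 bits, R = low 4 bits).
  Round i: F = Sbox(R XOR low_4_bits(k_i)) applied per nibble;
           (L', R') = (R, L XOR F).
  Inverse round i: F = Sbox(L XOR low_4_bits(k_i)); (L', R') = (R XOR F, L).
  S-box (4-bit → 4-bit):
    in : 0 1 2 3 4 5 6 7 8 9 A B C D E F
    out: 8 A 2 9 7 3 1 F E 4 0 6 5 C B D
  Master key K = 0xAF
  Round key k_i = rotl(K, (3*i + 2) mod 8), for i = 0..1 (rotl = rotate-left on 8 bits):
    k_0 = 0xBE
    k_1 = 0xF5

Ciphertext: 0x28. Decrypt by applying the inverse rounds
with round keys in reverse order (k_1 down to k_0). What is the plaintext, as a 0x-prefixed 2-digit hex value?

s_0 = ciphertext = 0x28
s_1 = InvRound(s_0, k_1) = 0x72
s_2 = InvRound(s_1, k_0) = 0x67

0x67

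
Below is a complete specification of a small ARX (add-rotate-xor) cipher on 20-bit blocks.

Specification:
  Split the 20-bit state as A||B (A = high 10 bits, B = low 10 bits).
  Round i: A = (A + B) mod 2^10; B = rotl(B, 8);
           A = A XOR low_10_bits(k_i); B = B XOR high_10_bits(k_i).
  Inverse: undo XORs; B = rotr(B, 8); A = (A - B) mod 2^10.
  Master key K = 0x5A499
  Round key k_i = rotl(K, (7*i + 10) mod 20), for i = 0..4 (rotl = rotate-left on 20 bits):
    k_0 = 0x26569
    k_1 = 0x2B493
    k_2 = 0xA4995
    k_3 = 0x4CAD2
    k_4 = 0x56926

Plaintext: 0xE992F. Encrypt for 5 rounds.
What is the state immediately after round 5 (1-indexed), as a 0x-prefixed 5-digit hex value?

0x03A26

s_0 = plaintext = 0xE992F
s_1 = Round(s_0, k_0) = 0x6F3D2
s_2 = Round(s_1, k_1) = 0x47659
s_3 = Round(s_2, k_2) = 0xB8F04
s_4 = Round(s_3, k_3) = 0xCD5F3
s_5 = Round(s_4, k_4) = 0x03A26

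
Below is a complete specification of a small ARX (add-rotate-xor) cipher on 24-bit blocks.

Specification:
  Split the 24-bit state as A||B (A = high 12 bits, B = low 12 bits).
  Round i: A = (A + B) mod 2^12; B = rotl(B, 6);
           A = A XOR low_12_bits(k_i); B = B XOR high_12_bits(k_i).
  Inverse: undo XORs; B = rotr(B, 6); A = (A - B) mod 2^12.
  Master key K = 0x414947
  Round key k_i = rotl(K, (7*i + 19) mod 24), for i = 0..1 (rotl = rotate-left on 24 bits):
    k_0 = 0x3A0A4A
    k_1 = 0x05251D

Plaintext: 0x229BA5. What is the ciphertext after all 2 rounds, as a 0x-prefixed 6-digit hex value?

0x74F3F9

s_0 = plaintext = 0x229BA5
s_1 = Round(s_0, k_0) = 0x784ACE
s_2 = Round(s_1, k_1) = 0x74F3F9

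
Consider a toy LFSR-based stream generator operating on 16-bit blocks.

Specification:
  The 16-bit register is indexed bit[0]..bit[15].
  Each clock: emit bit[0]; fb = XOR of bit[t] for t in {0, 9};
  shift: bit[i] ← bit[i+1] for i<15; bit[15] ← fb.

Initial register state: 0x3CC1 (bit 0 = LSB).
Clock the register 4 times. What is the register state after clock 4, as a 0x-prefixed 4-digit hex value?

reg_0 = 0x3CC1
clock 1: out=1, reg = 0x9E60
clock 2: out=0, reg = 0xCF30
clock 3: out=0, reg = 0xE798
clock 4: out=0, reg = 0xF3CC

0xF3CC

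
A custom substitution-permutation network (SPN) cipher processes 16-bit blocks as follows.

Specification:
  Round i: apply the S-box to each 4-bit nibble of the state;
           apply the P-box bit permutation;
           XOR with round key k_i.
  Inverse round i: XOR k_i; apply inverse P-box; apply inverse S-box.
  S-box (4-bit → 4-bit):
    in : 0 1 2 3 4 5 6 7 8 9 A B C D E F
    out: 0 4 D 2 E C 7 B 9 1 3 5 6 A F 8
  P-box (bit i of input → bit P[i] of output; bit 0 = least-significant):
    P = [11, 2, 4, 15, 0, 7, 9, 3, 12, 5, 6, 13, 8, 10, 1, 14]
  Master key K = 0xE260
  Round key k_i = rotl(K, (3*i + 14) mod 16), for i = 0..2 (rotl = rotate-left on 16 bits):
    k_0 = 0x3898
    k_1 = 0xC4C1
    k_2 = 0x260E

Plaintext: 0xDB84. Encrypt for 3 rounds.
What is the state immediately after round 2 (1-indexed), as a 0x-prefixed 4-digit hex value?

s_0 = plaintext = 0xDB84
s_1 = Round(s_0, k_0) = 0xECC5
s_2 = Round(s_1, k_1) = 0x0333
s_3 = Round(s_2, k_2) = 0x26AA

0x0333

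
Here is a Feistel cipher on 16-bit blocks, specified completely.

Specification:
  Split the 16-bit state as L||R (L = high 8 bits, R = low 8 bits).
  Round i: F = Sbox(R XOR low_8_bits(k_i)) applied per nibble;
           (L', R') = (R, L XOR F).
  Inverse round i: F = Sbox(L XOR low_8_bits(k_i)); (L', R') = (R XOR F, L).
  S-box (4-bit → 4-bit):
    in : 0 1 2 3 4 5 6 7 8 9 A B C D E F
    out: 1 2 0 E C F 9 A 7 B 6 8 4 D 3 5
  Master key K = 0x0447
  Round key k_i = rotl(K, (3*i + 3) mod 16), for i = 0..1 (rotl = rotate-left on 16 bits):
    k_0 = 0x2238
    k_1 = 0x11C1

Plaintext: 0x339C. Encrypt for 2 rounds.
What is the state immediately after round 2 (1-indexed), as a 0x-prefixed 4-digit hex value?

s_0 = plaintext = 0x339C
s_1 = Round(s_0, k_0) = 0x9C5F
s_2 = Round(s_1, k_1) = 0x5F2F

0x5F2F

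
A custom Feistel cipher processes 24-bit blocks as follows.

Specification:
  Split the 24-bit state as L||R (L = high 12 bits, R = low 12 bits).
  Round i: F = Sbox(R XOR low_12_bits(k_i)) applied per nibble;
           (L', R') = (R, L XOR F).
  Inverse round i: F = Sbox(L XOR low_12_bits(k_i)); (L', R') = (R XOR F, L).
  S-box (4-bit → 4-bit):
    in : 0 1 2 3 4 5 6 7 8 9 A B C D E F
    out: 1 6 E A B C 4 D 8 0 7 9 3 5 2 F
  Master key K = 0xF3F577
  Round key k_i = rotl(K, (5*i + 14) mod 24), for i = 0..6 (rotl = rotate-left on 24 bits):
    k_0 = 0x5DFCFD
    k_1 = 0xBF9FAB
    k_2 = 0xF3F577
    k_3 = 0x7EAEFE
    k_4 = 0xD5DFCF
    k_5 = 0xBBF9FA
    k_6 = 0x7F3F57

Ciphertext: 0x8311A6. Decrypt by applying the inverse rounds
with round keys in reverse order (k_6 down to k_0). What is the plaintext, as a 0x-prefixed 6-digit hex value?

0x2F13C1

s_0 = ciphertext = 0x8311A6
s_1 = InvRound(s_0, k_6) = 0xCE2831
s_2 = InvRound(s_1, k_5) = 0x459CE2
s_3 = InvRound(s_2, k_4) = 0x5E6459
s_4 = InvRound(s_3, k_3) = 0xD315E6
s_5 = InvRound(s_4, k_2) = 0xD52D31
s_6 = InvRound(s_5, k_1) = 0x3C1D52
s_7 = InvRound(s_6, k_0) = 0x2F13C1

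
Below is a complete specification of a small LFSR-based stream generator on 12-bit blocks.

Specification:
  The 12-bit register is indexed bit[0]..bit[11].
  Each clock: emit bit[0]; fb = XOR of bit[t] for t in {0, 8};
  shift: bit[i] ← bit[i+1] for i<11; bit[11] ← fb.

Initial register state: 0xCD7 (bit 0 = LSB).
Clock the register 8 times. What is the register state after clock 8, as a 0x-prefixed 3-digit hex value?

0x6BC

reg_0 = 0xCD7
clock 1: out=1, reg = 0xE6B
clock 2: out=1, reg = 0xF35
clock 3: out=1, reg = 0x79A
clock 4: out=0, reg = 0xBCD
clock 5: out=1, reg = 0x5E6
clock 6: out=0, reg = 0xAF3
clock 7: out=1, reg = 0xD79
clock 8: out=1, reg = 0x6BC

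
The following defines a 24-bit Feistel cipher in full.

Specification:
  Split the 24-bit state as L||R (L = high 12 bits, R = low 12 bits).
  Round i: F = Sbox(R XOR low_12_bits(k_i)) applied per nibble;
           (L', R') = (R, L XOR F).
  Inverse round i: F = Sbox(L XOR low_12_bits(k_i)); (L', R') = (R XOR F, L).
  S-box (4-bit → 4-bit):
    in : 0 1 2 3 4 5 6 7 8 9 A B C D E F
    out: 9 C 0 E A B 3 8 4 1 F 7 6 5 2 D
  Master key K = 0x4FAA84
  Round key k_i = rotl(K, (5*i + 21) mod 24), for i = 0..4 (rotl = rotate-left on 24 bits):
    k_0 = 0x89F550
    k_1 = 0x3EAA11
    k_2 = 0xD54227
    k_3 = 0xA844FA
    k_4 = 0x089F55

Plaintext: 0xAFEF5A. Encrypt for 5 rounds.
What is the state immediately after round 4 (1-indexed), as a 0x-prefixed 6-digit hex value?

s_0 = plaintext = 0xAFEF5A
s_1 = Round(s_0, k_0) = 0xF5A561
s_2 = Round(s_1, k_1) = 0x5612D3
s_3 = Round(s_2, k_2) = 0x2D3CBB
s_4 = Round(s_3, k_3) = 0xCBB67F
s_5 = Round(s_4, k_4) = 0x67FDB4

0xCBB67F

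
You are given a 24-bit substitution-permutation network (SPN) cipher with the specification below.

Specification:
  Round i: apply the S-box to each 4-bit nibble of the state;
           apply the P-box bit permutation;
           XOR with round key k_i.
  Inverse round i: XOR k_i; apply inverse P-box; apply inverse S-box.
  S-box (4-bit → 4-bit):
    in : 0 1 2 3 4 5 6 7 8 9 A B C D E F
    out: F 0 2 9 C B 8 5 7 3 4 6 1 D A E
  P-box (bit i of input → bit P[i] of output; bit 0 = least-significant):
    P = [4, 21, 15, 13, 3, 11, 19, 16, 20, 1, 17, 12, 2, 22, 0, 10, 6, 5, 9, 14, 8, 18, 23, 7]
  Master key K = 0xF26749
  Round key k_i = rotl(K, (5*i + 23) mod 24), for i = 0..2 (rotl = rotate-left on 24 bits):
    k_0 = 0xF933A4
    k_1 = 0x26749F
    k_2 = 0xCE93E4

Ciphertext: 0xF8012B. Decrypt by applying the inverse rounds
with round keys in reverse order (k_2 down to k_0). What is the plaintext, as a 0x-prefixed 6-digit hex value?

0xED2C36

s_0 = ciphertext = 0xF8012B
s_1 = InvRound(s_0, k_2) = 0xE770CB
s_2 = InvRound(s_1, k_1) = 0xAC516C
s_3 = InvRound(s_2, k_0) = 0xED2C36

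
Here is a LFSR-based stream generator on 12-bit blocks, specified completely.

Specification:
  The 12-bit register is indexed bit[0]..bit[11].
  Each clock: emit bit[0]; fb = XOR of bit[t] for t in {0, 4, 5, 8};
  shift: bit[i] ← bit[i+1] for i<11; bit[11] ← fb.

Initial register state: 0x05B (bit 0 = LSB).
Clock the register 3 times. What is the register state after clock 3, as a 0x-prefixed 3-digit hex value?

0x80B

reg_0 = 0x05B
clock 1: out=1, reg = 0x02D
clock 2: out=1, reg = 0x016
clock 3: out=0, reg = 0x80B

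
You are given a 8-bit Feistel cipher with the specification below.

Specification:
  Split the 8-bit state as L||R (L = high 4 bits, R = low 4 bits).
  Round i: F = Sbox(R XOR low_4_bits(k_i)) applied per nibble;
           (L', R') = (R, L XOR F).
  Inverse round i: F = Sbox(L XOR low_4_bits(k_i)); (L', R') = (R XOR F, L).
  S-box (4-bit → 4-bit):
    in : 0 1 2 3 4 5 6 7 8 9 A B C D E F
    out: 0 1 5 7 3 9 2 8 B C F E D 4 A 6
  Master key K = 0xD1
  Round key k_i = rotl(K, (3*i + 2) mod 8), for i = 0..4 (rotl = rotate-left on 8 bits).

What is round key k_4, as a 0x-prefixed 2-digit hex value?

0x74

K = 0xD1
k_0 = rotl(K, (3*0+2) mod 8) = rotl(K, 2) = 0x47
k_1 = rotl(K, (3*1+2) mod 8) = rotl(K, 5) = 0x3A
k_2 = rotl(K, (3*2+2) mod 8) = rotl(K, 0) = 0xD1
k_3 = rotl(K, (3*3+2) mod 8) = rotl(K, 3) = 0x8E
k_4 = rotl(K, (3*4+2) mod 8) = rotl(K, 6) = 0x74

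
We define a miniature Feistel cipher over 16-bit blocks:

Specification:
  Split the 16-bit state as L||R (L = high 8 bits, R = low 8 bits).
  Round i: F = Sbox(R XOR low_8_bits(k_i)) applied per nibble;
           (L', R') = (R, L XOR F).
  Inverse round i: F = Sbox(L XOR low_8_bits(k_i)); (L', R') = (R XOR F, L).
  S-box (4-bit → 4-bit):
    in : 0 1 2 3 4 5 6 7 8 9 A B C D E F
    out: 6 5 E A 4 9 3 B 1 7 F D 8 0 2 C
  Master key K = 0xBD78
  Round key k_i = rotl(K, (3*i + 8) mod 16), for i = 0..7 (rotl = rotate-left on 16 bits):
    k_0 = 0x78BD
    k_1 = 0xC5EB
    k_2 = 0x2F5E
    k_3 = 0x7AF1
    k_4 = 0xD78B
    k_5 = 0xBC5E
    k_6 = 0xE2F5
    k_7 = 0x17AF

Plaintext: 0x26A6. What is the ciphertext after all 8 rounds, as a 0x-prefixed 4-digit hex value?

s_0 = plaintext = 0x26A6
s_1 = Round(s_0, k_0) = 0xA67B
s_2 = Round(s_1, k_1) = 0x7BD0
s_3 = Round(s_2, k_2) = 0xD069
s_4 = Round(s_3, k_3) = 0x69A1
s_5 = Round(s_4, k_4) = 0xA186
s_6 = Round(s_5, k_5) = 0x86A0
s_7 = Round(s_6, k_6) = 0xA01F
s_8 = Round(s_7, k_7) = 0x1F76

0x1F76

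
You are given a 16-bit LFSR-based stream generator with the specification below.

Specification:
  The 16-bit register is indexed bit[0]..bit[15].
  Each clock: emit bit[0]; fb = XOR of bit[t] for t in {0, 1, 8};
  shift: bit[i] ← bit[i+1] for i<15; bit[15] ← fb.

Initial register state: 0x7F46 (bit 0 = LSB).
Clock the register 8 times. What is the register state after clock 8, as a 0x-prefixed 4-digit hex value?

0x9A7F

reg_0 = 0x7F46
clock 1: out=0, reg = 0x3FA3
clock 2: out=1, reg = 0x9FD1
clock 3: out=1, reg = 0x4FE8
clock 4: out=0, reg = 0xA7F4
clock 5: out=0, reg = 0xD3FA
clock 6: out=0, reg = 0x69FD
clock 7: out=1, reg = 0x34FE
clock 8: out=0, reg = 0x9A7F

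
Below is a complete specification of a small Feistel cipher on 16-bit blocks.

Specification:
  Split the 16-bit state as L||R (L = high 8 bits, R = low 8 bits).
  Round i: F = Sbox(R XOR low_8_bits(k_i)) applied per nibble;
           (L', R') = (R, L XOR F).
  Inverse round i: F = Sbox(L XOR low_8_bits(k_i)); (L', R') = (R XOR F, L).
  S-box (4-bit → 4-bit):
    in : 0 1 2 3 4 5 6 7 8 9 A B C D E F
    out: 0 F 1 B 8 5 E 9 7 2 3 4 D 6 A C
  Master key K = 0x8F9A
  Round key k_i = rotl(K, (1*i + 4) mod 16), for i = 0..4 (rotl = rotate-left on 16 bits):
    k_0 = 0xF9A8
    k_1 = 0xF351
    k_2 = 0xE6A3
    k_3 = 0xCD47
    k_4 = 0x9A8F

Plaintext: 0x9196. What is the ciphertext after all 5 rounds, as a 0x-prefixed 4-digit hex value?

0x5471

s_0 = plaintext = 0x9196
s_1 = Round(s_0, k_0) = 0x962B
s_2 = Round(s_1, k_1) = 0x2B05
s_3 = Round(s_2, k_2) = 0x0515
s_4 = Round(s_3, k_3) = 0x1554
s_5 = Round(s_4, k_4) = 0x5471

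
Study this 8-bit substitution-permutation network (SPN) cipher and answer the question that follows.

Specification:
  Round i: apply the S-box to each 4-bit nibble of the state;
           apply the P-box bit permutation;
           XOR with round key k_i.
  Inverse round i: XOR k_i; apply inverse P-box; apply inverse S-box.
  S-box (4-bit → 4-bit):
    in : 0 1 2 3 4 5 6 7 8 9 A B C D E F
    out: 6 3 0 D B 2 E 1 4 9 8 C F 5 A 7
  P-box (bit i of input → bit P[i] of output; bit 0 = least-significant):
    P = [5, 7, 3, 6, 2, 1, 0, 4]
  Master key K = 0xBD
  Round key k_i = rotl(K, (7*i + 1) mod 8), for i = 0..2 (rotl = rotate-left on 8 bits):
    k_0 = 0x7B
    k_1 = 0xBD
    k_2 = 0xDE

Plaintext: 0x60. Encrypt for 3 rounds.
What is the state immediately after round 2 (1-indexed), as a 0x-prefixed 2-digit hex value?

0x27

s_0 = plaintext = 0x60
s_1 = Round(s_0, k_0) = 0xE0
s_2 = Round(s_1, k_1) = 0x27
s_3 = Round(s_2, k_2) = 0xFE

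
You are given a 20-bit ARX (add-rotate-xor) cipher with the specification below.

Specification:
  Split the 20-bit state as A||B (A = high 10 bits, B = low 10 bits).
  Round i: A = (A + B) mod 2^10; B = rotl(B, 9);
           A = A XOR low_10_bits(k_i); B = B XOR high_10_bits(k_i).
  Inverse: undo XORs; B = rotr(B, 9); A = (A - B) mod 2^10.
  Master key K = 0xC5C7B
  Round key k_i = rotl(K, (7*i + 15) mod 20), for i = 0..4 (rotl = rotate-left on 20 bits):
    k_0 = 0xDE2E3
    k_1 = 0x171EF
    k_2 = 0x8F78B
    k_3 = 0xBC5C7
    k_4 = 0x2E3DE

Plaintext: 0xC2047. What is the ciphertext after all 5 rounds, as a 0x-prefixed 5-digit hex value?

0x5F691

s_0 = plaintext = 0xC2047
s_1 = Round(s_0, k_0) = 0x6B15B
s_2 = Round(s_1, k_1) = 0xBA2F1
s_3 = Round(s_2, k_2) = 0x94945
s_4 = Round(s_3, k_3) = 0x94053
s_5 = Round(s_4, k_4) = 0x5F691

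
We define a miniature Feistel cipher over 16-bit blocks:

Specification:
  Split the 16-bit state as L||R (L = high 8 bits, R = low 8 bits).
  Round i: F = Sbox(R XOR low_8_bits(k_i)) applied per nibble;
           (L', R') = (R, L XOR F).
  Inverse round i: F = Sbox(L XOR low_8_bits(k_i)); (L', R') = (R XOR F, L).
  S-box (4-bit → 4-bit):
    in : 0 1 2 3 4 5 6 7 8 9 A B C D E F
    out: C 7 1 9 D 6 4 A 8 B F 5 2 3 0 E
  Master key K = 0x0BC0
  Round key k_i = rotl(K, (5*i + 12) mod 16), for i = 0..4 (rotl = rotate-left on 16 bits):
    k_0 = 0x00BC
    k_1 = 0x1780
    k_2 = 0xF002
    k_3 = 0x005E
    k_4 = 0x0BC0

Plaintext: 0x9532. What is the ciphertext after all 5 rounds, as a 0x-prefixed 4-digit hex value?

s_0 = plaintext = 0x9532
s_1 = Round(s_0, k_0) = 0x3215
s_2 = Round(s_1, k_1) = 0x1584
s_3 = Round(s_2, k_2) = 0x8491
s_4 = Round(s_3, k_3) = 0x91AA
s_5 = Round(s_4, k_4) = 0xAADE

0xAADE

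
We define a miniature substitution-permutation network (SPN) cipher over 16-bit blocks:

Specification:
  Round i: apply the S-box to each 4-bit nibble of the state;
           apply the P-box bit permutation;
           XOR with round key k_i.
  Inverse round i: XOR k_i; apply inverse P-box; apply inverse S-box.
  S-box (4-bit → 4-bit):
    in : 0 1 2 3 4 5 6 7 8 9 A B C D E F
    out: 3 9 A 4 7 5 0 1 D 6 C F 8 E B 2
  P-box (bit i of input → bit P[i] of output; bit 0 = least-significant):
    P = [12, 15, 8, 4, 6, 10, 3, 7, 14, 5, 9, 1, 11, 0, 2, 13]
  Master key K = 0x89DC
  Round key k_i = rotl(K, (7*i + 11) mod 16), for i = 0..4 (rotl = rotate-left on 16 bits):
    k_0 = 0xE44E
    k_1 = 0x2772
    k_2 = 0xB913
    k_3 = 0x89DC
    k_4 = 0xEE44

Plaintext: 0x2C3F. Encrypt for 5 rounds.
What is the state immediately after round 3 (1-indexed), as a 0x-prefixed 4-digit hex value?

0x73D1

s_0 = plaintext = 0x2C3F
s_1 = Round(s_0, k_0) = 0x4445
s_2 = Round(s_1, k_1) = 0x781F
s_3 = Round(s_2, k_2) = 0x73D1
s_4 = Round(s_3, k_3) = 0x9744
s_5 = Round(s_4, k_4) = 0x3B09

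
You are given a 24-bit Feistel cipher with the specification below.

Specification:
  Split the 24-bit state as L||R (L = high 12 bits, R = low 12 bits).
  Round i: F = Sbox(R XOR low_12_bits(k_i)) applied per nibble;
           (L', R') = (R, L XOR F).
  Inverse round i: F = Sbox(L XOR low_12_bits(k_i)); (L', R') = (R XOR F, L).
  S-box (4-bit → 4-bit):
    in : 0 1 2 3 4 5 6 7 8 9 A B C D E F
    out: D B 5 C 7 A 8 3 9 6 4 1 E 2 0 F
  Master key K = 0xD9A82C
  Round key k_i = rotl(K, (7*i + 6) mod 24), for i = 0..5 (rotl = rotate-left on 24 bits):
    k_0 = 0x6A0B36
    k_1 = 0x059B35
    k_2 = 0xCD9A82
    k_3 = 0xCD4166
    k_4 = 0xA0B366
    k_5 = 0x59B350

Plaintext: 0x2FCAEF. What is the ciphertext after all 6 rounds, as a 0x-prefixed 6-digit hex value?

0x522213

s_0 = plaintext = 0x2FCAEF
s_1 = Round(s_0, k_0) = 0xAEF9DA
s_2 = Round(s_1, k_1) = 0x9DAFE0
s_3 = Round(s_2, k_2) = 0xFE035F
s_4 = Round(s_3, k_3) = 0x35FA26
s_5 = Round(s_4, k_4) = 0xA26522
s_6 = Round(s_5, k_5) = 0x522213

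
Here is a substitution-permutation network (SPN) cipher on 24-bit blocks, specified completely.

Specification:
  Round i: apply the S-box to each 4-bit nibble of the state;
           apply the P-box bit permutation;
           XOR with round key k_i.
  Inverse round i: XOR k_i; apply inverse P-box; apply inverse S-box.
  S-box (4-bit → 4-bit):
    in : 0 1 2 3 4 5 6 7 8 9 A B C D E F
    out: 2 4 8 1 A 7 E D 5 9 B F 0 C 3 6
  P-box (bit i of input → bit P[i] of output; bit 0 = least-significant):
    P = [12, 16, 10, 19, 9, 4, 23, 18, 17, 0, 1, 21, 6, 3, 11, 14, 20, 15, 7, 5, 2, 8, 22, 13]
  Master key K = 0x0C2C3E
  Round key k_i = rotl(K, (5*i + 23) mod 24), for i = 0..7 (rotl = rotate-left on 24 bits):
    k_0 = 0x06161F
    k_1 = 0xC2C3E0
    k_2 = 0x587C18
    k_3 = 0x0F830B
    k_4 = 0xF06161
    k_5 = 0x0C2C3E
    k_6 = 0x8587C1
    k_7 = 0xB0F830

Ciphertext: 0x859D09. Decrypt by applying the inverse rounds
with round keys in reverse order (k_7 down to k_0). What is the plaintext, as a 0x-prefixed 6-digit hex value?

s_0 = ciphertext = 0x859D09
s_1 = InvRound(s_0, k_7) = 0x49444F
s_2 = InvRound(s_1, k_6) = 0x5F4172
s_3 = InvRound(s_2, k_5) = 0xB3B3CF
s_4 = InvRound(s_3, k_4) = 0x86483E
s_5 = InvRound(s_4, k_3) = 0xE4D054
s_6 = InvRound(s_5, k_2) = 0x9E52DD
s_7 = InvRound(s_6, k_1) = 0x5A0049
s_8 = InvRound(s_7, k_0) = 0x8331A7

0x8331A7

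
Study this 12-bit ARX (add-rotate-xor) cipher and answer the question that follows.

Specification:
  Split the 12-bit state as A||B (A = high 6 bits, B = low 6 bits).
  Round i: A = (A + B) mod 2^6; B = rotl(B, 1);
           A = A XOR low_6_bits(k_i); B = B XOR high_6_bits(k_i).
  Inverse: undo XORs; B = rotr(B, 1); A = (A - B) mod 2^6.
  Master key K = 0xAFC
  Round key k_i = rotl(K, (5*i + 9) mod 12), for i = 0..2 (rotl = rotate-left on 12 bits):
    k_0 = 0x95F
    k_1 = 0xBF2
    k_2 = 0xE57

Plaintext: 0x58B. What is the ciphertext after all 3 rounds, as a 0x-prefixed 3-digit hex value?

s_0 = plaintext = 0x58B
s_1 = Round(s_0, k_0) = 0xFB3
s_2 = Round(s_1, k_1) = 0x0C8
s_3 = Round(s_2, k_2) = 0x729

0x729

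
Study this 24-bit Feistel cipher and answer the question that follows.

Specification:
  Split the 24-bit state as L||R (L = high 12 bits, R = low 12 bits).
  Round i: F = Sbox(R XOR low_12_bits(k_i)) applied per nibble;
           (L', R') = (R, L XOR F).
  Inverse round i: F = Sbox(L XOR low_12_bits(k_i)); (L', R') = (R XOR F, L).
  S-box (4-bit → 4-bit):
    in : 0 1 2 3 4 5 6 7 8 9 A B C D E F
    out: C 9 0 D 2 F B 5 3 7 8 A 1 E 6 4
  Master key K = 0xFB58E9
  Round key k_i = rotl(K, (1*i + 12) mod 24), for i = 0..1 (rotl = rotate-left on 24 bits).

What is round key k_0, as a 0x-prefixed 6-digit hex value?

K = 0xFB58E9
k_0 = rotl(K, (1*0+12) mod 24) = rotl(K, 12) = 0x8E9FB5

0x8E9FB5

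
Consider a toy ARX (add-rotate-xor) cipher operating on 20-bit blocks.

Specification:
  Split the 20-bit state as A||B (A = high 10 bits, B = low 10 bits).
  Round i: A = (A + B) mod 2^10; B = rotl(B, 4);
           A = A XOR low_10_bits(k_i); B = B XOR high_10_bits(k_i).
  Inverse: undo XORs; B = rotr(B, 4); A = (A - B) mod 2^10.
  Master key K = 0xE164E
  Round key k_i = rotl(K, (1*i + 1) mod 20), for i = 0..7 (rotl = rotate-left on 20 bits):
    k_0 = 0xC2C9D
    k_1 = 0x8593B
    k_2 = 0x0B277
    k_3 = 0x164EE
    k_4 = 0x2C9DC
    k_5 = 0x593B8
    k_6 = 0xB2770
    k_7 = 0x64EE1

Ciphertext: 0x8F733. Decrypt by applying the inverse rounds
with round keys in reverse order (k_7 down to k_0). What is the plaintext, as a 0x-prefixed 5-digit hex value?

0x7F51A

s_0 = ciphertext = 0x8F733
s_1 = InvRound(s_0, k_7) = 0x2C82A
s_2 = InvRound(s_1, k_6) = 0xB50EE
s_3 = InvRound(s_2, k_5) = 0xB5298
s_4 = InvRound(s_3, k_4) = 0x19AA2
s_5 = InvRound(s_4, k_3) = 0x666EF
s_6 = InvRound(s_5, k_2) = 0xC08EC
s_7 = InvRound(s_6, k_1) = 0xE2AAF
s_8 = InvRound(s_7, k_0) = 0x7F51A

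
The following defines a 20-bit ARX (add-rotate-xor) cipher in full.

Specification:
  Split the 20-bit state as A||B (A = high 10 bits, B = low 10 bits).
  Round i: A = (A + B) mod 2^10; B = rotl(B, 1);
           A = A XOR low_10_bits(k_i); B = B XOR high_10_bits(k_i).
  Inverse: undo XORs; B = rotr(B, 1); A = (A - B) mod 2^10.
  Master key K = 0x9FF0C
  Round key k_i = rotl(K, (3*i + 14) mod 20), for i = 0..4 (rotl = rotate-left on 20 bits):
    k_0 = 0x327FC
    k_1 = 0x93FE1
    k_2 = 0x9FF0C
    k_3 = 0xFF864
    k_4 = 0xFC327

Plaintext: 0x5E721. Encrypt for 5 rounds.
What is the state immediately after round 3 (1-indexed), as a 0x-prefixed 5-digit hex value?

s_0 = plaintext = 0x5E721
s_1 = Round(s_0, k_0) = 0xD9A8A
s_2 = Round(s_1, k_1) = 0x8475A
s_3 = Round(s_2, k_2) = 0x99CCA
s_4 = Round(s_3, k_3) = 0xD566A
s_5 = Round(s_4, k_4) = 0xA6325

0x99CCA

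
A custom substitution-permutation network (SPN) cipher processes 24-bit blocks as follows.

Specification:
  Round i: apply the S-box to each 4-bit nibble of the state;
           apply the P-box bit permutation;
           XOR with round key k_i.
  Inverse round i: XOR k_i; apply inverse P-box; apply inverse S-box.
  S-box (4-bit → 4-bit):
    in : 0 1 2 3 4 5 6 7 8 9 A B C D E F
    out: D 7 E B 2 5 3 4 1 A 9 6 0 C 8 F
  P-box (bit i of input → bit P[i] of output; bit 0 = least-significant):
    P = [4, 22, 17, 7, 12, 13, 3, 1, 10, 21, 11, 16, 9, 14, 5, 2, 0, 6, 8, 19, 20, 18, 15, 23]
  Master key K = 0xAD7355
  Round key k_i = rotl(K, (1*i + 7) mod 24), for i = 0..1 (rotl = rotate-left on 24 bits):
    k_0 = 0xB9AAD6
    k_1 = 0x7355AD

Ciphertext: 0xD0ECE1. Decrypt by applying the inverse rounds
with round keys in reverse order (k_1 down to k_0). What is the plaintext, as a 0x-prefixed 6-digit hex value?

0xC64BC2

s_0 = ciphertext = 0xD0ECE1
s_1 = InvRound(s_0, k_1) = 0xDBE217
s_2 = InvRound(s_1, k_0) = 0xC64BC2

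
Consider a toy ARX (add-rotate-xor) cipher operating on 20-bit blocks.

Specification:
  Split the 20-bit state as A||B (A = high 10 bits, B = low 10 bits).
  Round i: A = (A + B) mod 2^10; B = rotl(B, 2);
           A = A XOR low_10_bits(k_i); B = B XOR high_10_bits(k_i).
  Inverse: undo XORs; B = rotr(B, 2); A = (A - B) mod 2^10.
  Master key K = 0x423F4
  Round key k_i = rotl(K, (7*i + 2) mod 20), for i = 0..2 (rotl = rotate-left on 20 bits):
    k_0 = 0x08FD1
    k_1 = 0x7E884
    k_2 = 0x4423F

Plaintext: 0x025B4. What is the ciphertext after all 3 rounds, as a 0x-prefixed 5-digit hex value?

0x8D5D2

s_0 = plaintext = 0x025B4
s_1 = Round(s_0, k_0) = 0x9B2F2
s_2 = Round(s_1, k_1) = 0x76A30
s_3 = Round(s_2, k_2) = 0x8D5D2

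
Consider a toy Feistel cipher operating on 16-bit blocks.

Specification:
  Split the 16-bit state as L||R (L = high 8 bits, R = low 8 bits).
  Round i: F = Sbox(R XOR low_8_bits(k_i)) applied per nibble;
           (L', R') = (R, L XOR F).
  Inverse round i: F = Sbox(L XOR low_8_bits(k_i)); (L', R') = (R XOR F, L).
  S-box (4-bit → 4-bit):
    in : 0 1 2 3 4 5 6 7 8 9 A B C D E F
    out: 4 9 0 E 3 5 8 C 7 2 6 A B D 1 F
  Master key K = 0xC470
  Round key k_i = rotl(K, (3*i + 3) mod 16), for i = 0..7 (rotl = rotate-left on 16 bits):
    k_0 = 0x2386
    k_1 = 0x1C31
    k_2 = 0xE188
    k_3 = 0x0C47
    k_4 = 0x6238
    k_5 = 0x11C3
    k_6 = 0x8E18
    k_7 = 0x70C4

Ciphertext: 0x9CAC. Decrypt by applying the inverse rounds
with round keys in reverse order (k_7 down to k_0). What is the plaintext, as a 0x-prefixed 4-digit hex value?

s_0 = ciphertext = 0x9CAC
s_1 = InvRound(s_0, k_7) = 0xFB9C
s_2 = InvRound(s_1, k_6) = 0x82FB
s_3 = InvRound(s_2, k_5) = 0xC282
s_4 = InvRound(s_3, k_4) = 0x74C2
s_5 = InvRound(s_4, k_3) = 0x2C74
s_6 = InvRound(s_5, k_2) = 0x172C
s_7 = InvRound(s_6, k_1) = 0x2417
s_8 = InvRound(s_7, k_0) = 0x7724

0x7724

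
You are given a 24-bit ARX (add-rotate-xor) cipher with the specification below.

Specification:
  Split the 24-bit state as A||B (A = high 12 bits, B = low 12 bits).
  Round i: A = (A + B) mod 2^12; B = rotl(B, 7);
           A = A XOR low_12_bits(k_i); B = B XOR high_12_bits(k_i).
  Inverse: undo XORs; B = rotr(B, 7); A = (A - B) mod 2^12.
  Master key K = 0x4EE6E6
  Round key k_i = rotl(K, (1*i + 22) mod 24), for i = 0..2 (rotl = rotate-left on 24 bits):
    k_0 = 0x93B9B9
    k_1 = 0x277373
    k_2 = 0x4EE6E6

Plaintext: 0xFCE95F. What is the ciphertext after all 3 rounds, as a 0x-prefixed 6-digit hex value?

0x9504B8

s_0 = plaintext = 0xFCE95F
s_1 = Round(s_0, k_0) = 0x0946F1
s_2 = Round(s_1, k_1) = 0x4F6AC0
s_3 = Round(s_2, k_2) = 0x9504B8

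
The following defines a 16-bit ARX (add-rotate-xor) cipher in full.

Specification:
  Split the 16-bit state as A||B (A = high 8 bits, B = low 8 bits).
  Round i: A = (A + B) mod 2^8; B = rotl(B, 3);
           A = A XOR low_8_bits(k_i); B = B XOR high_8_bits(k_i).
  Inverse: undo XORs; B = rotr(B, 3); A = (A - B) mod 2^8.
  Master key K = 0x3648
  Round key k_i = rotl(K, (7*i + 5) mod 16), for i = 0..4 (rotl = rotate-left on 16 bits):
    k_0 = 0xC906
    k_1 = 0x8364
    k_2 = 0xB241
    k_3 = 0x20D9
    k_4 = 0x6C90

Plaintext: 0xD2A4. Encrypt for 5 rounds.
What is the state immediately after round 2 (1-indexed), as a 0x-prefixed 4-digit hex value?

0x38E4

s_0 = plaintext = 0xD2A4
s_1 = Round(s_0, k_0) = 0x70EC
s_2 = Round(s_1, k_1) = 0x38E4
s_3 = Round(s_2, k_2) = 0x5D95
s_4 = Round(s_3, k_3) = 0x2B8C
s_5 = Round(s_4, k_4) = 0x2708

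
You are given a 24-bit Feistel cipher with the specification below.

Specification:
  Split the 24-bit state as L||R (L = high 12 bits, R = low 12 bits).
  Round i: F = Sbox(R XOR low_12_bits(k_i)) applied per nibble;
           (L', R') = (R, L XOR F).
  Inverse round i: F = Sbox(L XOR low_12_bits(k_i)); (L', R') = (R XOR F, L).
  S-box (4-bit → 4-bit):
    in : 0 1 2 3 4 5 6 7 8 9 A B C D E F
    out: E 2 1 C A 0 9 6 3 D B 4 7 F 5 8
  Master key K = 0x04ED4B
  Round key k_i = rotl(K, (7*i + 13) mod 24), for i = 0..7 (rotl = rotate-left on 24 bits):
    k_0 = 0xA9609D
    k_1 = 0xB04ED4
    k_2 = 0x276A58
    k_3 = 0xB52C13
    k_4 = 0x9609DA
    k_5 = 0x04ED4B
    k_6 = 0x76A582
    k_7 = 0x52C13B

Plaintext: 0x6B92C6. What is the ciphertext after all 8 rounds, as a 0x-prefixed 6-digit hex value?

0xD9E8A0

s_0 = plaintext = 0x6B92C6
s_1 = Round(s_0, k_0) = 0x2C67BD
s_2 = Round(s_1, k_1) = 0x7BDF5B
s_3 = Round(s_2, k_2) = 0xF5B751
s_4 = Round(s_3, k_3) = 0x751BFA
s_5 = Round(s_4, k_4) = 0xBFA64F
s_6 = Round(s_5, k_5) = 0x64FF10
s_7 = Round(s_6, k_6) = 0xF10D9E
s_8 = Round(s_7, k_7) = 0xD9E8A0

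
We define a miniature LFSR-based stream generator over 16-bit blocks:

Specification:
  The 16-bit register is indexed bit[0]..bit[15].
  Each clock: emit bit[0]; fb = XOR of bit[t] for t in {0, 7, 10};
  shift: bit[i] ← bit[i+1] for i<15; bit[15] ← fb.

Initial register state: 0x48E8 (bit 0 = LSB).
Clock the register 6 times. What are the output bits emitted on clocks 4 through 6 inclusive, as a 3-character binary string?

reg_0 = 0x48E8
clock 1: out=0, reg = 0xA474
clock 2: out=0, reg = 0xD23A
clock 3: out=0, reg = 0x691D
clock 4: out=1, reg = 0xB48E
clock 5: out=0, reg = 0x5A47
clock 6: out=1, reg = 0xAD23

101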